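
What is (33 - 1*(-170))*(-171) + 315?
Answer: -34398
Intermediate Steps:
(33 - 1*(-170))*(-171) + 315 = (33 + 170)*(-171) + 315 = 203*(-171) + 315 = -34713 + 315 = -34398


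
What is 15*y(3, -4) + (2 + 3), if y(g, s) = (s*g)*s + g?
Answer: 770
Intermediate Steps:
y(g, s) = g + g*s² (y(g, s) = (g*s)*s + g = g*s² + g = g + g*s²)
15*y(3, -4) + (2 + 3) = 15*(3*(1 + (-4)²)) + (2 + 3) = 15*(3*(1 + 16)) + 5 = 15*(3*17) + 5 = 15*51 + 5 = 765 + 5 = 770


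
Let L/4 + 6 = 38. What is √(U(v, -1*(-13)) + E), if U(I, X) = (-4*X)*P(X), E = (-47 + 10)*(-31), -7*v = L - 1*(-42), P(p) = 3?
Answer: √991 ≈ 31.480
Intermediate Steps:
L = 128 (L = -24 + 4*38 = -24 + 152 = 128)
v = -170/7 (v = -(128 - 1*(-42))/7 = -(128 + 42)/7 = -⅐*170 = -170/7 ≈ -24.286)
E = 1147 (E = -37*(-31) = 1147)
U(I, X) = -12*X (U(I, X) = -4*X*3 = -12*X)
√(U(v, -1*(-13)) + E) = √(-(-12)*(-13) + 1147) = √(-12*13 + 1147) = √(-156 + 1147) = √991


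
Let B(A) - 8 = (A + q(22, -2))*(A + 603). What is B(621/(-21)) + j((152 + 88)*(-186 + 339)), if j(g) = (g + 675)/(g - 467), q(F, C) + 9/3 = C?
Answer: -5028526519/253771 ≈ -19815.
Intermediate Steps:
q(F, C) = -3 + C
j(g) = (675 + g)/(-467 + g)
B(A) = 8 + (-5 + A)*(603 + A) (B(A) = 8 + (A + (-3 - 2))*(A + 603) = 8 + (A - 5)*(603 + A) = 8 + (-5 + A)*(603 + A))
B(621/(-21)) + j((152 + 88)*(-186 + 339)) = (-3007 + (621/(-21))² + 598*(621/(-21))) + (675 + (152 + 88)*(-186 + 339))/(-467 + (152 + 88)*(-186 + 339)) = (-3007 + (621*(-1/21))² + 598*(621*(-1/21))) + (675 + 240*153)/(-467 + 240*153) = (-3007 + (-207/7)² + 598*(-207/7)) + (675 + 36720)/(-467 + 36720) = (-3007 + 42849/49 - 123786/7) + 37395/36253 = -970996/49 + (1/36253)*37395 = -970996/49 + 37395/36253 = -5028526519/253771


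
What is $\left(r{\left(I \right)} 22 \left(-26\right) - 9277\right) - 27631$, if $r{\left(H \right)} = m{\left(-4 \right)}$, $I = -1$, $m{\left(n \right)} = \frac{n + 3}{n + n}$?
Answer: $- \frac{73959}{2} \approx -36980.0$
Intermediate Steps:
$m{\left(n \right)} = \frac{3 + n}{2 n}$
$r{\left(H \right)} = \frac{1}{8}$ ($r{\left(H \right)} = \frac{3 - 4}{2 \left(-4\right)} = \frac{1}{2} \left(- \frac{1}{4}\right) \left(-1\right) = \frac{1}{8}$)
$\left(r{\left(I \right)} 22 \left(-26\right) - 9277\right) - 27631 = \left(\frac{1}{8} \cdot 22 \left(-26\right) - 9277\right) - 27631 = \left(\frac{11}{4} \left(-26\right) - 9277\right) - 27631 = \left(- \frac{143}{2} - 9277\right) - 27631 = - \frac{18697}{2} - 27631 = - \frac{73959}{2}$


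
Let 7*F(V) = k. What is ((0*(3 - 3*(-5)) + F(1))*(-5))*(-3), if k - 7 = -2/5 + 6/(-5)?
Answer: 81/7 ≈ 11.571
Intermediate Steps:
k = 27/5 (k = 7 + (-2/5 + 6/(-5)) = 7 + (-2*1/5 + 6*(-1/5)) = 7 + (-2/5 - 6/5) = 7 - 8/5 = 27/5 ≈ 5.4000)
F(V) = 27/35 (F(V) = (1/7)*(27/5) = 27/35)
((0*(3 - 3*(-5)) + F(1))*(-5))*(-3) = ((0*(3 - 3*(-5)) + 27/35)*(-5))*(-3) = ((0*(3 + 15) + 27/35)*(-5))*(-3) = ((0*18 + 27/35)*(-5))*(-3) = ((0 + 27/35)*(-5))*(-3) = ((27/35)*(-5))*(-3) = -27/7*(-3) = 81/7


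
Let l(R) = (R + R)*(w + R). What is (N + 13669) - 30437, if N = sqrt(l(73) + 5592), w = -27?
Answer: -16768 + 2*sqrt(3077) ≈ -16657.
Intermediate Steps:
l(R) = 2*R*(-27 + R) (l(R) = (R + R)*(-27 + R) = (2*R)*(-27 + R) = 2*R*(-27 + R))
N = 2*sqrt(3077) (N = sqrt(2*73*(-27 + 73) + 5592) = sqrt(2*73*46 + 5592) = sqrt(6716 + 5592) = sqrt(12308) = 2*sqrt(3077) ≈ 110.94)
(N + 13669) - 30437 = (2*sqrt(3077) + 13669) - 30437 = (13669 + 2*sqrt(3077)) - 30437 = -16768 + 2*sqrt(3077)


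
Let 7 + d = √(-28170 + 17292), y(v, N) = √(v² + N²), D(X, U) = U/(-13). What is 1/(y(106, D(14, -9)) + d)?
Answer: 13/(-91 + √1898965 + 91*I*√222) ≈ 0.0047875 - 0.0050435*I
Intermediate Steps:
D(X, U) = -U/13 (D(X, U) = U*(-1/13) = -U/13)
y(v, N) = √(N² + v²)
d = -7 + 7*I*√222 (d = -7 + √(-28170 + 17292) = -7 + √(-10878) = -7 + 7*I*√222 ≈ -7.0 + 104.3*I)
1/(y(106, D(14, -9)) + d) = 1/(√((-1/13*(-9))² + 106²) + (-7 + 7*I*√222)) = 1/(√((9/13)² + 11236) + (-7 + 7*I*√222)) = 1/(√(81/169 + 11236) + (-7 + 7*I*√222)) = 1/(√(1898965/169) + (-7 + 7*I*√222)) = 1/(√1898965/13 + (-7 + 7*I*√222)) = 1/(-7 + √1898965/13 + 7*I*√222)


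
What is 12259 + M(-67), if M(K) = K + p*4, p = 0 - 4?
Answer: 12176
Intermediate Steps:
p = -4
M(K) = -16 + K (M(K) = K - 4*4 = K - 16 = -16 + K)
12259 + M(-67) = 12259 + (-16 - 67) = 12259 - 83 = 12176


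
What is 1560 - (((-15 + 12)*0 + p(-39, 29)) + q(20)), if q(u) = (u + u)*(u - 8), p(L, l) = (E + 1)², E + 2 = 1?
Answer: 1080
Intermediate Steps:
E = -1 (E = -2 + 1 = -1)
p(L, l) = 0 (p(L, l) = (-1 + 1)² = 0² = 0)
q(u) = 2*u*(-8 + u) (q(u) = (2*u)*(-8 + u) = 2*u*(-8 + u))
1560 - (((-15 + 12)*0 + p(-39, 29)) + q(20)) = 1560 - (((-15 + 12)*0 + 0) + 2*20*(-8 + 20)) = 1560 - ((-3*0 + 0) + 2*20*12) = 1560 - ((0 + 0) + 480) = 1560 - (0 + 480) = 1560 - 1*480 = 1560 - 480 = 1080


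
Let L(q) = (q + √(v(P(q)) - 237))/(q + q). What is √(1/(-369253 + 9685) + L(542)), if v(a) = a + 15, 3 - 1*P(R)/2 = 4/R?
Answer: √(32968997927591 + 448920648*I*√3966085)/8120244 ≈ 0.70717 + 0.0095865*I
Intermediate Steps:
P(R) = 6 - 8/R
v(a) = 15 + a
L(q) = (q + √(-216 - 8/q))/(2*q) (L(q) = (q + √((15 + (6 - 8/q)) - 237))/(q + q) = (q + √((21 - 8/q) - 237))/((2*q)) = (q + √(-216 - 8/q))*(1/(2*q)) = (q + √(-216 - 8/q))/(2*q))
√(1/(-369253 + 9685) + L(542)) = √(1/(-369253 + 9685) + (√(-54 - 2/542) + (½)*542)/542) = √(1/(-359568) + (√(-54 - 2*1/542) + 271)/542) = √(-1/359568 + (√(-54 - 1/271) + 271)/542) = √(-1/359568 + (√(-14635/271) + 271)/542) = √(-1/359568 + (I*√3966085/271 + 271)/542) = √(-1/359568 + (271 + I*√3966085/271)/542) = √(-1/359568 + (½ + I*√3966085/146882)) = √(179783/359568 + I*√3966085/146882)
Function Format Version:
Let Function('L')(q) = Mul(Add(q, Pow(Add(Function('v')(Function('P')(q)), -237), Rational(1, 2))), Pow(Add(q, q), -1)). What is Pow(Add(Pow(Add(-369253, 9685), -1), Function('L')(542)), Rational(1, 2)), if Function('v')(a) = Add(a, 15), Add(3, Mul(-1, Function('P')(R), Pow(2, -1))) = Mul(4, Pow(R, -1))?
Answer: Mul(Rational(1, 8120244), Pow(Add(32968997927591, Mul(448920648, I, Pow(3966085, Rational(1, 2)))), Rational(1, 2))) ≈ Add(0.70717, Mul(0.0095865, I))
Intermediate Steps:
Function('P')(R) = Add(6, Mul(-8, Pow(R, -1))) (Function('P')(R) = Add(6, Mul(-2, Mul(4, Pow(R, -1)))) = Add(6, Mul(-8, Pow(R, -1))))
Function('v')(a) = Add(15, a)
Function('L')(q) = Mul(Rational(1, 2), Pow(q, -1), Add(q, Pow(Add(-216, Mul(-8, Pow(q, -1))), Rational(1, 2)))) (Function('L')(q) = Mul(Add(q, Pow(Add(Add(15, Add(6, Mul(-8, Pow(q, -1)))), -237), Rational(1, 2))), Pow(Add(q, q), -1)) = Mul(Add(q, Pow(Add(Add(21, Mul(-8, Pow(q, -1))), -237), Rational(1, 2))), Pow(Mul(2, q), -1)) = Mul(Add(q, Pow(Add(-216, Mul(-8, Pow(q, -1))), Rational(1, 2))), Mul(Rational(1, 2), Pow(q, -1))) = Mul(Rational(1, 2), Pow(q, -1), Add(q, Pow(Add(-216, Mul(-8, Pow(q, -1))), Rational(1, 2)))))
Pow(Add(Pow(Add(-369253, 9685), -1), Function('L')(542)), Rational(1, 2)) = Pow(Add(Pow(Add(-369253, 9685), -1), Mul(Pow(542, -1), Add(Pow(Add(-54, Mul(-2, Pow(542, -1))), Rational(1, 2)), Mul(Rational(1, 2), 542)))), Rational(1, 2)) = Pow(Add(Pow(-359568, -1), Mul(Rational(1, 542), Add(Pow(Add(-54, Mul(-2, Rational(1, 542))), Rational(1, 2)), 271))), Rational(1, 2)) = Pow(Add(Rational(-1, 359568), Mul(Rational(1, 542), Add(Pow(Add(-54, Rational(-1, 271)), Rational(1, 2)), 271))), Rational(1, 2)) = Pow(Add(Rational(-1, 359568), Mul(Rational(1, 542), Add(Pow(Rational(-14635, 271), Rational(1, 2)), 271))), Rational(1, 2)) = Pow(Add(Rational(-1, 359568), Mul(Rational(1, 542), Add(Mul(Rational(1, 271), I, Pow(3966085, Rational(1, 2))), 271))), Rational(1, 2)) = Pow(Add(Rational(-1, 359568), Mul(Rational(1, 542), Add(271, Mul(Rational(1, 271), I, Pow(3966085, Rational(1, 2)))))), Rational(1, 2)) = Pow(Add(Rational(-1, 359568), Add(Rational(1, 2), Mul(Rational(1, 146882), I, Pow(3966085, Rational(1, 2))))), Rational(1, 2)) = Pow(Add(Rational(179783, 359568), Mul(Rational(1, 146882), I, Pow(3966085, Rational(1, 2)))), Rational(1, 2))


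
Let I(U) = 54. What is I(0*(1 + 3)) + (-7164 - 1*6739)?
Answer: -13849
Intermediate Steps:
I(0*(1 + 3)) + (-7164 - 1*6739) = 54 + (-7164 - 1*6739) = 54 + (-7164 - 6739) = 54 - 13903 = -13849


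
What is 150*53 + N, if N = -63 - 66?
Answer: 7821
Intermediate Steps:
N = -129
150*53 + N = 150*53 - 129 = 7950 - 129 = 7821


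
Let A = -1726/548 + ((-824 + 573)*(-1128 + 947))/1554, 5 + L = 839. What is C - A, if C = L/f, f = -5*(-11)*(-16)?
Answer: -1266158353/46837560 ≈ -27.033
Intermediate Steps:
L = 834 (L = -5 + 839 = 834)
f = -880 (f = 55*(-16) = -880)
A = 2776748/106449 (A = -1726*1/548 - 251*(-181)*(1/1554) = -863/274 + 45431*(1/1554) = -863/274 + 45431/1554 = 2776748/106449 ≈ 26.085)
C = -417/440 (C = 834/(-880) = 834*(-1/880) = -417/440 ≈ -0.94773)
C - A = -417/440 - 1*2776748/106449 = -417/440 - 2776748/106449 = -1266158353/46837560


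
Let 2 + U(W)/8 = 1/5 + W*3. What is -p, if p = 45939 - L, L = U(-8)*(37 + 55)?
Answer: -324639/5 ≈ -64928.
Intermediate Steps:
U(W) = -72/5 + 24*W (U(W) = -16 + 8*(1/5 + W*3) = -16 + 8*(1/5 + 3*W) = -16 + (8/5 + 24*W) = -72/5 + 24*W)
L = -94944/5 (L = (-72/5 + 24*(-8))*(37 + 55) = (-72/5 - 192)*92 = -1032/5*92 = -94944/5 ≈ -18989.)
p = 324639/5 (p = 45939 - 1*(-94944/5) = 45939 + 94944/5 = 324639/5 ≈ 64928.)
-p = -1*324639/5 = -324639/5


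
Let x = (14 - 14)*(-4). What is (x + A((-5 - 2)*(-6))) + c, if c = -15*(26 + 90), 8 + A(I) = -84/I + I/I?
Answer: -1749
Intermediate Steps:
A(I) = -7 - 84/I (A(I) = -8 + (-84/I + I/I) = -8 + (-84/I + 1) = -8 + (1 - 84/I) = -7 - 84/I)
c = -1740 (c = -15*116 = -1740)
x = 0 (x = 0*(-4) = 0)
(x + A((-5 - 2)*(-6))) + c = (0 + (-7 - 84*(-1/(6*(-5 - 2))))) - 1740 = (0 + (-7 - 84/((-7*(-6))))) - 1740 = (0 + (-7 - 84/42)) - 1740 = (0 + (-7 - 84*1/42)) - 1740 = (0 + (-7 - 2)) - 1740 = (0 - 9) - 1740 = -9 - 1740 = -1749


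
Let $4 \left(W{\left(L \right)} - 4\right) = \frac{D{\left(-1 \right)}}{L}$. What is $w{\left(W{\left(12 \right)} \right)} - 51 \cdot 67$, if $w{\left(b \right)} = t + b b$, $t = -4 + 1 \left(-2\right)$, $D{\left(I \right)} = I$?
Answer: $- \frac{7850111}{2304} \approx -3407.2$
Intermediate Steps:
$W{\left(L \right)} = 4 - \frac{1}{4 L}$ ($W{\left(L \right)} = 4 + \frac{\left(-1\right) \frac{1}{L}}{4} = 4 - \frac{1}{4 L}$)
$t = -6$ ($t = -4 - 2 = -6$)
$w{\left(b \right)} = -6 + b^{2}$ ($w{\left(b \right)} = -6 + b b = -6 + b^{2}$)
$w{\left(W{\left(12 \right)} \right)} - 51 \cdot 67 = \left(-6 + \left(4 - \frac{1}{4 \cdot 12}\right)^{2}\right) - 51 \cdot 67 = \left(-6 + \left(4 - \frac{1}{48}\right)^{2}\right) - 3417 = \left(-6 + \left(\frac{191}{48}\right)^{2}\right) - 3417 = \left(-6 + \frac{36481}{2304}\right) - 3417 = \frac{22657}{2304} - 3417 = - \frac{7850111}{2304}$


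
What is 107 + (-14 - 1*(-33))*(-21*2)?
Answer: -691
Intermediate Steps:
107 + (-14 - 1*(-33))*(-21*2) = 107 + (-14 + 33)*(-42) = 107 + 19*(-42) = 107 - 798 = -691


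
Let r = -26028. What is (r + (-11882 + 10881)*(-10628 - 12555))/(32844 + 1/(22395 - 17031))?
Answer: 124338351420/176175217 ≈ 705.77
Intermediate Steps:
(r + (-11882 + 10881)*(-10628 - 12555))/(32844 + 1/(22395 - 17031)) = (-26028 + (-11882 + 10881)*(-10628 - 12555))/(32844 + 1/(22395 - 17031)) = (-26028 - 1001*(-23183))/(32844 + 1/5364) = (-26028 + 23206183)/(32844 + 1/5364) = 23180155/(176175217/5364) = 23180155*(5364/176175217) = 124338351420/176175217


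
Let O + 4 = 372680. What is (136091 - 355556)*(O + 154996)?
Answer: -115805535480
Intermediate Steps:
O = 372676 (O = -4 + 372680 = 372676)
(136091 - 355556)*(O + 154996) = (136091 - 355556)*(372676 + 154996) = -219465*527672 = -115805535480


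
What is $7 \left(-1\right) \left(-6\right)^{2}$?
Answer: $-252$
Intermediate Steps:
$7 \left(-1\right) \left(-6\right)^{2} = \left(-7\right) 36 = -252$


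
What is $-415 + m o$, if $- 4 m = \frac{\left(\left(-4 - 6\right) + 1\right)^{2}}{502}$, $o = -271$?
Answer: $- \frac{811369}{2008} \approx -404.07$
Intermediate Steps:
$m = - \frac{81}{2008}$ ($m = - \frac{\left(\left(-4 - 6\right) + 1\right)^{2} \cdot \frac{1}{502}}{4} = - \frac{\left(-10 + 1\right)^{2} \cdot \frac{1}{502}}{4} = - \frac{\left(-9\right)^{2} \cdot \frac{1}{502}}{4} = - \frac{81 \cdot \frac{1}{502}}{4} = \left(- \frac{1}{4}\right) \frac{81}{502} = - \frac{81}{2008} \approx -0.040339$)
$-415 + m o = -415 - - \frac{21951}{2008} = -415 + \frac{21951}{2008} = - \frac{811369}{2008}$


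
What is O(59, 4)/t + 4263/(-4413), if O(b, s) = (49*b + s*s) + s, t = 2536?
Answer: 678425/3730456 ≈ 0.18186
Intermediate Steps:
O(b, s) = s + s² + 49*b (O(b, s) = (49*b + s²) + s = (s² + 49*b) + s = s + s² + 49*b)
O(59, 4)/t + 4263/(-4413) = (4 + 4² + 49*59)/2536 + 4263/(-4413) = (4 + 16 + 2891)*(1/2536) + 4263*(-1/4413) = 2911*(1/2536) - 1421/1471 = 2911/2536 - 1421/1471 = 678425/3730456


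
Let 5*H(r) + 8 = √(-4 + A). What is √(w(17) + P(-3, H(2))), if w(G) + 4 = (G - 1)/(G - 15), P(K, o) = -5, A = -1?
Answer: I ≈ 1.0*I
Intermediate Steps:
H(r) = -8/5 + I*√5/5 (H(r) = -8/5 + √(-4 - 1)/5 = -8/5 + √(-5)/5 = -8/5 + (I*√5)/5 = -8/5 + I*√5/5)
w(G) = -4 + (-1 + G)/(-15 + G) (w(G) = -4 + (G - 1)/(G - 15) = -4 + (-1 + G)/(-15 + G))
√(w(17) + P(-3, H(2))) = √((59 - 3*17)/(-15 + 17) - 5) = √((59 - 51)/2 - 5) = √((½)*8 - 5) = √(4 - 5) = √(-1) = I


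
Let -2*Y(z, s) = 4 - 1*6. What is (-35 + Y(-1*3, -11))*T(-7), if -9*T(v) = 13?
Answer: 442/9 ≈ 49.111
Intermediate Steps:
Y(z, s) = 1 (Y(z, s) = -(4 - 1*6)/2 = -(4 - 6)/2 = -½*(-2) = 1)
T(v) = -13/9 (T(v) = -⅑*13 = -13/9)
(-35 + Y(-1*3, -11))*T(-7) = (-35 + 1)*(-13/9) = -34*(-13/9) = 442/9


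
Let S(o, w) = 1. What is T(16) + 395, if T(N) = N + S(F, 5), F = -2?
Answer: 412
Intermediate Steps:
T(N) = 1 + N (T(N) = N + 1 = 1 + N)
T(16) + 395 = (1 + 16) + 395 = 17 + 395 = 412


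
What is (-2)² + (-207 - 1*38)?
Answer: -241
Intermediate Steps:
(-2)² + (-207 - 1*38) = 4 + (-207 - 38) = 4 - 245 = -241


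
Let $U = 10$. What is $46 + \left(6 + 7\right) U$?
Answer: $176$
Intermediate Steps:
$46 + \left(6 + 7\right) U = 46 + \left(6 + 7\right) 10 = 46 + 13 \cdot 10 = 46 + 130 = 176$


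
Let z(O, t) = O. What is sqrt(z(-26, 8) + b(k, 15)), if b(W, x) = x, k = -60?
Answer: I*sqrt(11) ≈ 3.3166*I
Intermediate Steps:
sqrt(z(-26, 8) + b(k, 15)) = sqrt(-26 + 15) = sqrt(-11) = I*sqrt(11)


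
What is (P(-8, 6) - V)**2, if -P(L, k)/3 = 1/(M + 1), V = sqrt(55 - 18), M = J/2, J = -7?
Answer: 961/25 - 12*sqrt(37)/5 ≈ 23.841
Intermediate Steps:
M = -7/2 ≈ -3.5000
V = sqrt(37) ≈ 6.0828
P(L, k) = 6/5 (P(L, k) = -3/(-7/2 + 1) = -3/(-5/2) = -3*(-2/5) = 6/5)
(P(-8, 6) - V)**2 = (6/5 - sqrt(37))**2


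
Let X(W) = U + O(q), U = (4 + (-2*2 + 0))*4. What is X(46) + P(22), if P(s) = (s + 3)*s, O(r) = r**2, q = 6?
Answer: 586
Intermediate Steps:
U = 0 (U = (4 + (-4 + 0))*4 = (4 - 4)*4 = 0*4 = 0)
X(W) = 36 (X(W) = 0 + 6**2 = 0 + 36 = 36)
P(s) = s*(3 + s) (P(s) = (3 + s)*s = s*(3 + s))
X(46) + P(22) = 36 + 22*(3 + 22) = 36 + 22*25 = 36 + 550 = 586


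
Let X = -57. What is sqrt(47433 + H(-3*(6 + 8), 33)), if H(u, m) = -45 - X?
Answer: sqrt(47445) ≈ 217.82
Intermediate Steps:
H(u, m) = 12 (H(u, m) = -45 - 1*(-57) = -45 + 57 = 12)
sqrt(47433 + H(-3*(6 + 8), 33)) = sqrt(47433 + 12) = sqrt(47445)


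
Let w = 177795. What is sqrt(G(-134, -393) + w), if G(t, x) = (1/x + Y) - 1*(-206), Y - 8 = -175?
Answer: sqrt(27466283073)/393 ≈ 421.70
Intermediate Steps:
Y = -167 (Y = 8 - 175 = -167)
G(t, x) = 39 + 1/x (G(t, x) = (1/x - 167) - 1*(-206) = (-167 + 1/x) + 206 = 39 + 1/x)
sqrt(G(-134, -393) + w) = sqrt((39 + 1/(-393)) + 177795) = sqrt((39 - 1/393) + 177795) = sqrt(15326/393 + 177795) = sqrt(69888761/393) = sqrt(27466283073)/393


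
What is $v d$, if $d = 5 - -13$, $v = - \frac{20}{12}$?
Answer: $-30$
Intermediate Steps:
$v = - \frac{5}{3}$ ($v = \left(-20\right) \frac{1}{12} = - \frac{5}{3} \approx -1.6667$)
$d = 18$ ($d = 5 + 13 = 18$)
$v d = \left(- \frac{5}{3}\right) 18 = -30$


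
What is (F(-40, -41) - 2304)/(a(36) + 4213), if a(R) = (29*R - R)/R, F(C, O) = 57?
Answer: -2247/4241 ≈ -0.52983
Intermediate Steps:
a(R) = 28 (a(R) = (28*R)/R = 28)
(F(-40, -41) - 2304)/(a(36) + 4213) = (57 - 2304)/(28 + 4213) = -2247/4241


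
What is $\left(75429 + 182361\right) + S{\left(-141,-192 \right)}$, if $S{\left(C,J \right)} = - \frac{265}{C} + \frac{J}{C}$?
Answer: $\frac{36348847}{141} \approx 2.5779 \cdot 10^{5}$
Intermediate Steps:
$\left(75429 + 182361\right) + S{\left(-141,-192 \right)} = \left(75429 + 182361\right) + \frac{-265 - 192}{-141} = 257790 - - \frac{457}{141} = 257790 + \frac{457}{141} = \frac{36348847}{141}$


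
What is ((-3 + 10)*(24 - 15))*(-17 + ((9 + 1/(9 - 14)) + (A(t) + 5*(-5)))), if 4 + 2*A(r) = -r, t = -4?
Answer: -10458/5 ≈ -2091.6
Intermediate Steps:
A(r) = -2 - r/2 (A(r) = -2 + (-r)/2 = -2 - r/2)
((-3 + 10)*(24 - 15))*(-17 + ((9 + 1/(9 - 14)) + (A(t) + 5*(-5)))) = ((-3 + 10)*(24 - 15))*(-17 + ((9 + 1/(9 - 14)) + ((-2 - ½*(-4)) + 5*(-5)))) = (7*9)*(-17 + ((9 + 1/(-5)) + ((-2 + 2) - 25))) = 63*(-17 + ((9 - ⅕) + (0 - 25))) = 63*(-17 + (44/5 - 25)) = 63*(-17 - 81/5) = 63*(-166/5) = -10458/5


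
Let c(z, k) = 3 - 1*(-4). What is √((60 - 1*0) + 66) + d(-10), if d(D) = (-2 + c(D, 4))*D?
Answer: -50 + 3*√14 ≈ -38.775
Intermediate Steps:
c(z, k) = 7 (c(z, k) = 3 + 4 = 7)
d(D) = 5*D (d(D) = (-2 + 7)*D = 5*D)
√((60 - 1*0) + 66) + d(-10) = √((60 - 1*0) + 66) + 5*(-10) = √((60 + 0) + 66) - 50 = √(60 + 66) - 50 = √126 - 50 = 3*√14 - 50 = -50 + 3*√14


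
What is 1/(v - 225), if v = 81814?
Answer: 1/81589 ≈ 1.2257e-5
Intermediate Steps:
1/(v - 225) = 1/(81814 - 225) = 1/81589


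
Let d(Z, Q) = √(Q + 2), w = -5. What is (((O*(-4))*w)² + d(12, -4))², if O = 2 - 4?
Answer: (1600 + I*√2)² ≈ 2.56e+6 + 4526.0*I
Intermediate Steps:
O = -2
d(Z, Q) = √(2 + Q)
(((O*(-4))*w)² + d(12, -4))² = ((-2*(-4)*(-5))² + √(2 - 4))² = ((8*(-5))² + √(-2))² = ((-40)² + I*√2)² = (1600 + I*√2)²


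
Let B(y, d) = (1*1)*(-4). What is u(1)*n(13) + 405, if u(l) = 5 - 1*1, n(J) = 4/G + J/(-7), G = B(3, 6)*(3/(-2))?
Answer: 8405/21 ≈ 400.24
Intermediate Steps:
B(y, d) = -4 (B(y, d) = 1*(-4) = -4)
G = 6 (G = -12/(-2) = -12*(-1)/2 = -4*(-3/2) = 6)
n(J) = 2/3 - J/7 (n(J) = 4/6 + J/(-7) = 4*(1/6) + J*(-1/7) = 2/3 - J/7)
u(l) = 4 (u(l) = 5 - 1 = 4)
u(1)*n(13) + 405 = 4*(2/3 - 1/7*13) + 405 = 4*(2/3 - 13/7) + 405 = 4*(-25/21) + 405 = -100/21 + 405 = 8405/21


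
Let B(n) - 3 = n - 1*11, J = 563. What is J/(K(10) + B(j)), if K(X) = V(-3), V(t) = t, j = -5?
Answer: -563/16 ≈ -35.188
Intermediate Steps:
K(X) = -3
B(n) = -8 + n (B(n) = 3 + (n - 1*11) = 3 + (n - 11) = 3 + (-11 + n) = -8 + n)
J/(K(10) + B(j)) = 563/(-3 + (-8 - 5)) = 563/(-3 - 13) = 563/(-16) = -1/16*563 = -563/16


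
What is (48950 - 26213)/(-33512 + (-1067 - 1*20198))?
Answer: -7579/18259 ≈ -0.41508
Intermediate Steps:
(48950 - 26213)/(-33512 + (-1067 - 1*20198)) = 22737/(-33512 + (-1067 - 20198)) = 22737/(-33512 - 21265) = 22737/(-54777) = 22737*(-1/54777) = -7579/18259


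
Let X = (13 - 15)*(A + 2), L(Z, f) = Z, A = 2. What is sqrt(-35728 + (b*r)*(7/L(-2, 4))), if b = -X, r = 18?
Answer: 2*I*sqrt(9058) ≈ 190.35*I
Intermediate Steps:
X = -8 (X = (13 - 15)*(2 + 2) = -2*4 = -8)
b = 8 (b = -1*(-8) = 8)
sqrt(-35728 + (b*r)*(7/L(-2, 4))) = sqrt(-35728 + (8*18)*(7/(-2))) = sqrt(-35728 + 144*(7*(-1/2))) = sqrt(-35728 + 144*(-7/2)) = sqrt(-35728 - 504) = sqrt(-36232) = 2*I*sqrt(9058)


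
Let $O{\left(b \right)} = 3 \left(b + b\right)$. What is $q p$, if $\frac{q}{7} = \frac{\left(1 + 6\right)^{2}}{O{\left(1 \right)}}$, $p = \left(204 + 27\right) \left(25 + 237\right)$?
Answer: $3459841$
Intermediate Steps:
$p = 60522$ ($p = 231 \cdot 262 = 60522$)
$O{\left(b \right)} = 6 b$ ($O{\left(b \right)} = 3 \cdot 2 b = 6 b$)
$q = \frac{343}{6}$ ($q = 7 \frac{\left(1 + 6\right)^{2}}{6 \cdot 1} = 7 \frac{7^{2}}{6} = 7 \cdot 49 \cdot \frac{1}{6} = 7 \cdot \frac{49}{6} = \frac{343}{6} \approx 57.167$)
$q p = \frac{343}{6} \cdot 60522 = 3459841$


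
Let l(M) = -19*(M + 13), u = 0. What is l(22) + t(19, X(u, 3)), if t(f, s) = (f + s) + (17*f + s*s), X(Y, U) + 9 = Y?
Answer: -251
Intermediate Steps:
l(M) = -247 - 19*M (l(M) = -19*(13 + M) = -247 - 19*M)
X(Y, U) = -9 + Y
t(f, s) = s + s² + 18*f (t(f, s) = (f + s) + (17*f + s²) = (f + s) + (s² + 17*f) = s + s² + 18*f)
l(22) + t(19, X(u, 3)) = (-247 - 19*22) + ((-9 + 0) + (-9 + 0)² + 18*19) = (-247 - 418) + (-9 + (-9)² + 342) = -665 + (-9 + 81 + 342) = -665 + 414 = -251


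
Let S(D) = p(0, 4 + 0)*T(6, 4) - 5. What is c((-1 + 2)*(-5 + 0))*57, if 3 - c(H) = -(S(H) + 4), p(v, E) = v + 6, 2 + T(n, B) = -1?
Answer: -912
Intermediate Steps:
T(n, B) = -3 (T(n, B) = -2 - 1 = -3)
p(v, E) = 6 + v
S(D) = -23 (S(D) = (6 + 0)*(-3) - 5 = 6*(-3) - 5 = -18 - 5 = -23)
c(H) = -16 (c(H) = 3 - (-1)*(-23 + 4) = 3 - (-1)*(-19) = 3 - 1*19 = 3 - 19 = -16)
c((-1 + 2)*(-5 + 0))*57 = -16*57 = -912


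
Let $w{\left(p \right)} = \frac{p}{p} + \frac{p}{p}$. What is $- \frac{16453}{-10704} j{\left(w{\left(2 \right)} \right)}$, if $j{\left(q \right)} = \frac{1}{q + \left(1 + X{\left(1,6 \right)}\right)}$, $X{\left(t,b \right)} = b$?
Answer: $\frac{16453}{96336} \approx 0.17079$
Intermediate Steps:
$w{\left(p \right)} = 2$ ($w{\left(p \right)} = 1 + 1 = 2$)
$j{\left(q \right)} = \frac{1}{7 + q}$ ($j{\left(q \right)} = \frac{1}{q + \left(1 + 6\right)} = \frac{1}{q + 7} = \frac{1}{7 + q}$)
$- \frac{16453}{-10704} j{\left(w{\left(2 \right)} \right)} = \frac{\left(-16453\right) \frac{1}{-10704}}{7 + 2} = \frac{\left(-16453\right) \left(- \frac{1}{10704}\right)}{9} = \frac{16453}{10704} \cdot \frac{1}{9} = \frac{16453}{96336}$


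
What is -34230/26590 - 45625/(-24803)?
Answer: 36416206/65951177 ≈ 0.55217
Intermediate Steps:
-34230/26590 - 45625/(-24803) = -34230*1/26590 - 45625*(-1/24803) = -3423/2659 + 45625/24803 = 36416206/65951177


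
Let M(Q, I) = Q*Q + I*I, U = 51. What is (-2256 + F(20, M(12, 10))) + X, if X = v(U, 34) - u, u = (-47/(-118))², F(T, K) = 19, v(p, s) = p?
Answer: -30440073/13924 ≈ -2186.2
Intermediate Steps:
M(Q, I) = I² + Q² (M(Q, I) = Q² + I² = I² + Q²)
u = 2209/13924 (u = (-47*(-1/118))² = (47/118)² = 2209/13924 ≈ 0.15865)
X = 707915/13924 (X = 51 - 1*2209/13924 = 51 - 2209/13924 = 707915/13924 ≈ 50.841)
(-2256 + F(20, M(12, 10))) + X = (-2256 + 19) + 707915/13924 = -2237 + 707915/13924 = -30440073/13924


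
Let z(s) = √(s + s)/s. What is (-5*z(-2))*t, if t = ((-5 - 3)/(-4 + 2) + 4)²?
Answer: 320*I ≈ 320.0*I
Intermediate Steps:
z(s) = √2/√s (z(s) = √(2*s)/s = (√2*√s)/s = √2/√s)
t = 64 (t = (-8/(-2) + 4)² = (-8*(-½) + 4)² = (4 + 4)² = 8² = 64)
(-5*z(-2))*t = -5*√2/√(-2)*64 = -5*√2*(-I*√2/2)*64 = -(-5)*I*64 = (5*I)*64 = 320*I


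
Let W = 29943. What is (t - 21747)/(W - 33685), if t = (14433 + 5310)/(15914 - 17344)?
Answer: 31117953/5351060 ≈ 5.8153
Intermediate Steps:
t = -19743/1430 (t = 19743/(-1430) = 19743*(-1/1430) = -19743/1430 ≈ -13.806)
(t - 21747)/(W - 33685) = (-19743/1430 - 21747)/(29943 - 33685) = -31117953/1430/(-3742) = -31117953/1430*(-1/3742) = 31117953/5351060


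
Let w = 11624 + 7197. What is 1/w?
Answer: 1/18821 ≈ 5.3132e-5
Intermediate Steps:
w = 18821
1/w = 1/18821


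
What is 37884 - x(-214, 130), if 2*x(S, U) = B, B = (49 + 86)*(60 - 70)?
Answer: 38559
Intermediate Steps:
B = -1350 (B = 135*(-10) = -1350)
x(S, U) = -675 (x(S, U) = (½)*(-1350) = -675)
37884 - x(-214, 130) = 37884 - 1*(-675) = 37884 + 675 = 38559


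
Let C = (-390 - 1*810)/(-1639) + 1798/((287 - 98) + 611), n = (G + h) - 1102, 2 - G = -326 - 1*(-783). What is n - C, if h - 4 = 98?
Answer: -955851461/655600 ≈ -1458.0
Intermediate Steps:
G = -455 (G = 2 - (-326 - 1*(-783)) = 2 - (-326 + 783) = 2 - 1*457 = 2 - 457 = -455)
h = 102 (h = 4 + 98 = 102)
n = -1455 (n = (-455 + 102) - 1102 = -353 - 1102 = -1455)
C = 1953461/655600 (C = (-390 - 810)*(-1/1639) + 1798/(189 + 611) = -1200*(-1/1639) + 1798/800 = 1200/1639 + 1798*(1/800) = 1200/1639 + 899/400 = 1953461/655600 ≈ 2.9797)
n - C = -1455 - 1*1953461/655600 = -1455 - 1953461/655600 = -955851461/655600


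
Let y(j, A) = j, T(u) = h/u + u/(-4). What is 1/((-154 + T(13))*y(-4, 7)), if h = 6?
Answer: 13/8153 ≈ 0.0015945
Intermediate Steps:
T(u) = 6/u - u/4 (T(u) = 6/u + u/(-4) = 6/u + u*(-¼) = 6/u - u/4)
1/((-154 + T(13))*y(-4, 7)) = 1/((-154 + (6/13 - ¼*13))*(-4)) = 1/((-154 + (6*(1/13) - 13/4))*(-4)) = 1/((-154 + (6/13 - 13/4))*(-4)) = 1/((-154 - 145/52)*(-4)) = 1/(-8153/52*(-4)) = 1/(8153/13) = 13/8153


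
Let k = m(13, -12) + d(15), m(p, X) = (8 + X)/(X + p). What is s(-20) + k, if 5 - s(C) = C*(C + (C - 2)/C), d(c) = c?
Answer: -362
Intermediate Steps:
m(p, X) = (8 + X)/(X + p)
k = 11 (k = (8 - 12)/(-12 + 13) + 15 = -4/1 + 15 = 1*(-4) + 15 = -4 + 15 = 11)
s(C) = 5 - C*(C + (-2 + C)/C) (s(C) = 5 - C*(C + (C - 2)/C) = 5 - C*(C + (-2 + C)/C))
s(-20) + k = (7 - 1*(-20) - 1*(-20)²) + 11 = (7 + 20 - 1*400) + 11 = (7 + 20 - 400) + 11 = -373 + 11 = -362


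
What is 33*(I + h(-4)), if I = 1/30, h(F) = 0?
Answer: 11/10 ≈ 1.1000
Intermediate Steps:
I = 1/30 ≈ 0.033333
33*(I + h(-4)) = 33*(1/30 + 0) = 33*(1/30) = 11/10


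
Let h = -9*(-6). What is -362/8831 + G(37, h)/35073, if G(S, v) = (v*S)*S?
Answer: 23709040/11471469 ≈ 2.0668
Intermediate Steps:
h = 54
G(S, v) = v*S² (G(S, v) = (S*v)*S = v*S²)
-362/8831 + G(37, h)/35073 = -362/8831 + (54*37²)/35073 = -362*1/8831 + (54*1369)*(1/35073) = -362/8831 + 73926*(1/35073) = -362/8831 + 2738/1299 = 23709040/11471469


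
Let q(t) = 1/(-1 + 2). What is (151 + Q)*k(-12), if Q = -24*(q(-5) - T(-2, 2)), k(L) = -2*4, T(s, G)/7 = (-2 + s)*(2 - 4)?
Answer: -11768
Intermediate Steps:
q(t) = 1 (q(t) = 1/1 = 1)
T(s, G) = 28 - 14*s (T(s, G) = 7*((-2 + s)*(2 - 4)) = 7*((-2 + s)*(-2)) = 7*(4 - 2*s) = 28 - 14*s)
k(L) = -8
Q = 1320 (Q = -24*(1 - (28 - 14*(-2))) = -24*(1 - (28 + 28)) = -24*(1 - 1*56) = -24*(1 - 56) = -24*(-55) = 1320)
(151 + Q)*k(-12) = (151 + 1320)*(-8) = 1471*(-8) = -11768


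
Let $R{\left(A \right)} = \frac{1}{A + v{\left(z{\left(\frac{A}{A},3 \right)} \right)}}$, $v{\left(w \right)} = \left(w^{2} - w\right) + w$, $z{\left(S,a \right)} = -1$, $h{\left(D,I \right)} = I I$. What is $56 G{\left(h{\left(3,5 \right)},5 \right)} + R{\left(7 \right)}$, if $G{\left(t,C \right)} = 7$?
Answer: $\frac{3137}{8} \approx 392.13$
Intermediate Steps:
$h{\left(D,I \right)} = I^{2}$
$v{\left(w \right)} = w^{2}$
$R{\left(A \right)} = \frac{1}{1 + A}$ ($R{\left(A \right)} = \frac{1}{A + \left(-1\right)^{2}} = \frac{1}{A + 1} = \frac{1}{1 + A}$)
$56 G{\left(h{\left(3,5 \right)},5 \right)} + R{\left(7 \right)} = 56 \cdot 7 + \frac{1}{1 + 7} = 392 + \frac{1}{8} = \frac{3137}{8}$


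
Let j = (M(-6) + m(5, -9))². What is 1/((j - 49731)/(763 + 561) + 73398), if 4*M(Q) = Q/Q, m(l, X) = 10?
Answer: 21184/1554069217 ≈ 1.3631e-5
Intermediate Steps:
M(Q) = ¼ (M(Q) = (Q/Q)/4 = (¼)*1 = ¼)
j = 1681/16 (j = (¼ + 10)² = (41/4)² = 1681/16 ≈ 105.06)
1/((j - 49731)/(763 + 561) + 73398) = 1/((1681/16 - 49731)/(763 + 561) + 73398) = 1/(-794015/16/1324 + 73398) = 1/(-794015/16*1/1324 + 73398) = 1/(-794015/21184 + 73398) = 1/(1554069217/21184) = 21184/1554069217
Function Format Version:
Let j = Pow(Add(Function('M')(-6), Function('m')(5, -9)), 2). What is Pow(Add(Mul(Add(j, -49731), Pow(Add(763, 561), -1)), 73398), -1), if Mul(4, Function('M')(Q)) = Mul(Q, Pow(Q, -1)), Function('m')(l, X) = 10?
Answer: Rational(21184, 1554069217) ≈ 1.3631e-5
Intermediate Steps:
Function('M')(Q) = Rational(1, 4) (Function('M')(Q) = Mul(Rational(1, 4), Mul(Q, Pow(Q, -1))) = Mul(Rational(1, 4), 1) = Rational(1, 4))
j = Rational(1681, 16) (j = Pow(Add(Rational(1, 4), 10), 2) = Pow(Rational(41, 4), 2) = Rational(1681, 16) ≈ 105.06)
Pow(Add(Mul(Add(j, -49731), Pow(Add(763, 561), -1)), 73398), -1) = Pow(Add(Mul(Add(Rational(1681, 16), -49731), Pow(Add(763, 561), -1)), 73398), -1) = Pow(Add(Mul(Rational(-794015, 16), Pow(1324, -1)), 73398), -1) = Pow(Add(Mul(Rational(-794015, 16), Rational(1, 1324)), 73398), -1) = Pow(Add(Rational(-794015, 21184), 73398), -1) = Pow(Rational(1554069217, 21184), -1) = Rational(21184, 1554069217)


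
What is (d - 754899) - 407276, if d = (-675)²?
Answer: -706550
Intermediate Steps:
d = 455625
(d - 754899) - 407276 = (455625 - 754899) - 407276 = -299274 - 407276 = -706550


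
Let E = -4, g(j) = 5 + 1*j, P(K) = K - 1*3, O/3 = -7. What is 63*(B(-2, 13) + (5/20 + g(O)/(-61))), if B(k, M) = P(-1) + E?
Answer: -115101/244 ≈ -471.73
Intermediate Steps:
O = -21 (O = 3*(-7) = -21)
P(K) = -3 + K (P(K) = K - 3 = -3 + K)
g(j) = 5 + j
B(k, M) = -8 (B(k, M) = (-3 - 1) - 4 = -4 - 4 = -8)
63*(B(-2, 13) + (5/20 + g(O)/(-61))) = 63*(-8 + (5/20 + (5 - 21)/(-61))) = 63*(-8 + (5*(1/20) - 16*(-1/61))) = 63*(-8 + (1/4 + 16/61)) = 63*(-8 + 125/244) = 63*(-1827/244) = -115101/244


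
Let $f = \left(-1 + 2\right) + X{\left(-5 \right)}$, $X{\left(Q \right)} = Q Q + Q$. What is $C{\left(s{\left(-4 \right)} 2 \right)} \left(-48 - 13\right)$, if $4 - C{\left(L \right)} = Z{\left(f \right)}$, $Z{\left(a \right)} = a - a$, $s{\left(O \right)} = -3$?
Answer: $-244$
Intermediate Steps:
$X{\left(Q \right)} = Q + Q^{2}$ ($X{\left(Q \right)} = Q^{2} + Q = Q + Q^{2}$)
$f = 21$ ($f = \left(-1 + 2\right) - 5 \left(1 - 5\right) = 1 - -20 = 1 + 20 = 21$)
$Z{\left(a \right)} = 0$
$C{\left(L \right)} = 4$ ($C{\left(L \right)} = 4 - 0 = 4 + 0 = 4$)
$C{\left(s{\left(-4 \right)} 2 \right)} \left(-48 - 13\right) = 4 \left(-48 - 13\right) = 4 \left(-61\right) = -244$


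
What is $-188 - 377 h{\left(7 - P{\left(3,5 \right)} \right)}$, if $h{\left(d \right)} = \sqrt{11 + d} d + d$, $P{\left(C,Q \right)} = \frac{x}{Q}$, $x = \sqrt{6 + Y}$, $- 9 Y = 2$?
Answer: $-188 - \frac{377 \left(15 + \sqrt{4050 - 30 \sqrt{13}}\right) \left(105 - 2 \sqrt{13}\right)}{225} \approx -12933.0$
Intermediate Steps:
$Y = - \frac{2}{9}$ ($Y = \left(- \frac{1}{9}\right) 2 = - \frac{2}{9} \approx -0.22222$)
$x = \frac{2 \sqrt{13}}{3}$ ($x = \sqrt{6 - \frac{2}{9}} = \sqrt{\frac{52}{9}} = \frac{2 \sqrt{13}}{3} \approx 2.4037$)
$P{\left(C,Q \right)} = \frac{2 \sqrt{13}}{3 Q}$ ($P{\left(C,Q \right)} = \frac{\frac{2}{3} \sqrt{13}}{Q} = \frac{2 \sqrt{13}}{3 Q}$)
$h{\left(d \right)} = d + d \sqrt{11 + d}$ ($h{\left(d \right)} = d \sqrt{11 + d} + d = d + d \sqrt{11 + d}$)
$-188 - 377 h{\left(7 - P{\left(3,5 \right)} \right)} = -188 - 377 \left(7 - \frac{2 \sqrt{13}}{3 \cdot 5}\right) \left(1 + \sqrt{11 + \left(7 - \frac{2 \sqrt{13}}{3 \cdot 5}\right)}\right) = -188 - 377 \left(7 - \frac{2}{3} \sqrt{13} \cdot \frac{1}{5}\right) \left(1 + \sqrt{11 + \left(7 - \frac{2}{3} \sqrt{13} \cdot \frac{1}{5}\right)}\right) = -188 - 377 \left(7 - \frac{2 \sqrt{13}}{15}\right) \left(1 + \sqrt{11 + \left(7 - \frac{2 \sqrt{13}}{15}\right)}\right) = -188 - 377 \left(7 - \frac{2 \sqrt{13}}{15}\right) \left(1 + \sqrt{18 - \frac{2 \sqrt{13}}{15}}\right) = -188 - 377 \left(1 + \sqrt{18 - \frac{2 \sqrt{13}}{15}}\right) \left(7 - \frac{2 \sqrt{13}}{15}\right)$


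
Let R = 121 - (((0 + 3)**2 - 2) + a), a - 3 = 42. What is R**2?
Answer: 4761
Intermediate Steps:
a = 45 (a = 3 + 42 = 45)
R = 69 (R = 121 - (((0 + 3)**2 - 2) + 45) = 121 - ((3**2 - 2) + 45) = 121 - ((9 - 2) + 45) = 121 - (7 + 45) = 121 - 1*52 = 121 - 52 = 69)
R**2 = 69**2 = 4761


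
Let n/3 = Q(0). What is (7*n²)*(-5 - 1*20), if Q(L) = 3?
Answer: -14175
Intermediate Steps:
n = 9 (n = 3*3 = 9)
(7*n²)*(-5 - 1*20) = (7*9²)*(-5 - 1*20) = (7*81)*(-5 - 20) = 567*(-25) = -14175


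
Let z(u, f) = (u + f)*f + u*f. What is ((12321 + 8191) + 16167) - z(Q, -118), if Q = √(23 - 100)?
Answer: 22755 + 236*I*√77 ≈ 22755.0 + 2070.9*I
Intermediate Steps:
Q = I*√77 (Q = √(-77) = I*√77 ≈ 8.775*I)
z(u, f) = f*u + f*(f + u) (z(u, f) = (f + u)*f + f*u = f*(f + u) + f*u = f*u + f*(f + u))
((12321 + 8191) + 16167) - z(Q, -118) = ((12321 + 8191) + 16167) - (-118)*(-118 + 2*(I*√77)) = (20512 + 16167) - (-118)*(-118 + 2*I*√77) = 36679 - (13924 - 236*I*√77) = 36679 + (-13924 + 236*I*√77) = 22755 + 236*I*√77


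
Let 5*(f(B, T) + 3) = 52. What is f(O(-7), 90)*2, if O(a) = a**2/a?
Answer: 74/5 ≈ 14.800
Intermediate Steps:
O(a) = a
f(B, T) = 37/5 (f(B, T) = -3 + (1/5)*52 = -3 + 52/5 = 37/5)
f(O(-7), 90)*2 = (37/5)*2 = 74/5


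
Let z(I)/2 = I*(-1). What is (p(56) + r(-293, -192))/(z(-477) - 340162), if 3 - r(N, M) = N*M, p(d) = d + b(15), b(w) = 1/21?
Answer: 147517/890421 ≈ 0.16567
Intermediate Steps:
b(w) = 1/21
p(d) = 1/21 + d (p(d) = d + 1/21 = 1/21 + d)
z(I) = -2*I (z(I) = 2*(I*(-1)) = 2*(-I) = -2*I)
r(N, M) = 3 - M*N (r(N, M) = 3 - N*M = 3 - M*N)
(p(56) + r(-293, -192))/(z(-477) - 340162) = ((1/21 + 56) + (3 - 1*(-192)*(-293)))/(-2*(-477) - 340162) = (1177/21 + (3 - 56256))/(954 - 340162) = (1177/21 - 56253)/(-339208) = -1180136/21*(-1/339208) = 147517/890421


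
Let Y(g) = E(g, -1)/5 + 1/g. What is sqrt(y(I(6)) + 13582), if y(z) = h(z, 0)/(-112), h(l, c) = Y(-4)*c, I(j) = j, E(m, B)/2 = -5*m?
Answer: sqrt(13582) ≈ 116.54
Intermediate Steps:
E(m, B) = -10*m (E(m, B) = 2*(-5*m) = -10*m)
Y(g) = 1/g - 2*g (Y(g) = -10*g/5 + 1/g = -10*g*(1/5) + 1/g = -2*g + 1/g = 1/g - 2*g)
h(l, c) = 31*c/4 (h(l, c) = (1/(-4) - 2*(-4))*c = (-1/4 + 8)*c = 31*c/4)
y(z) = 0 (y(z) = ((31/4)*0)/(-112) = 0*(-1/112) = 0)
sqrt(y(I(6)) + 13582) = sqrt(0 + 13582) = sqrt(13582)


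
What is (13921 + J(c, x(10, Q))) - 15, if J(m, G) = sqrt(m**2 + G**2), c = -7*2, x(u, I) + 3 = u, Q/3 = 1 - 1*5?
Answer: 13906 + 7*sqrt(5) ≈ 13922.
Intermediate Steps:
Q = -12 (Q = 3*(1 - 1*5) = 3*(1 - 5) = 3*(-4) = -12)
x(u, I) = -3 + u
c = -14
J(m, G) = sqrt(G**2 + m**2)
(13921 + J(c, x(10, Q))) - 15 = (13921 + sqrt((-3 + 10)**2 + (-14)**2)) - 15 = (13921 + sqrt(7**2 + 196)) - 15 = (13921 + sqrt(49 + 196)) - 15 = (13921 + sqrt(245)) - 15 = (13921 + 7*sqrt(5)) - 15 = 13906 + 7*sqrt(5)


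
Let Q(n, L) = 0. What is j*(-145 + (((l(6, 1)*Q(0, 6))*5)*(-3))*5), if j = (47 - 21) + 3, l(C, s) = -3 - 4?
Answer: -4205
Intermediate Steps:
l(C, s) = -7
j = 29 (j = 26 + 3 = 29)
j*(-145 + (((l(6, 1)*Q(0, 6))*5)*(-3))*5) = 29*(-145 + ((-7*0*5)*(-3))*5) = 29*(-145 + ((0*5)*(-3))*5) = 29*(-145 + (0*(-3))*5) = 29*(-145 + 0*5) = 29*(-145 + 0) = 29*(-145) = -4205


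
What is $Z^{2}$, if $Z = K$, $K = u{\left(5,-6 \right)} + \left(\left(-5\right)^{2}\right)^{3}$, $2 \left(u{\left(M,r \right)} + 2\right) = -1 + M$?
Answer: $244140625$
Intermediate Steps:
$u{\left(M,r \right)} = - \frac{5}{2} + \frac{M}{2}$ ($u{\left(M,r \right)} = -2 + \frac{-1 + M}{2} = -2 + \left(- \frac{1}{2} + \frac{M}{2}\right) = - \frac{5}{2} + \frac{M}{2}$)
$K = 15625$ ($K = \left(- \frac{5}{2} + \frac{1}{2} \cdot 5\right) + \left(\left(-5\right)^{2}\right)^{3} = \left(- \frac{5}{2} + \frac{5}{2}\right) + 25^{3} = 0 + 15625 = 15625$)
$Z = 15625$
$Z^{2} = 15625^{2} = 244140625$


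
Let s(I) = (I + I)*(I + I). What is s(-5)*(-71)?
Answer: -7100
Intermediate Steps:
s(I) = 4*I² (s(I) = (2*I)*(2*I) = 4*I²)
s(-5)*(-71) = (4*(-5)²)*(-71) = (4*25)*(-71) = 100*(-71) = -7100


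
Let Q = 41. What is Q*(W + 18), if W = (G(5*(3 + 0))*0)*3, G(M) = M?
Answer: 738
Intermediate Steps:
W = 0 (W = ((5*(3 + 0))*0)*3 = ((5*3)*0)*3 = (15*0)*3 = 0*3 = 0)
Q*(W + 18) = 41*(0 + 18) = 41*18 = 738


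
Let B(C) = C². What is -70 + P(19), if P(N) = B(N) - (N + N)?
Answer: 253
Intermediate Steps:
P(N) = N² - 2*N (P(N) = N² - (N + N) = N² - 2*N)
-70 + P(19) = -70 + 19*(-2 + 19) = -70 + 19*17 = -70 + 323 = 253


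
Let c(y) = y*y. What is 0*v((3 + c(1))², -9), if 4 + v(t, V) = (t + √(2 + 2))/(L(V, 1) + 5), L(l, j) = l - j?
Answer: 0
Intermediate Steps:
c(y) = y²
v(t, V) = -4 + (2 + t)/(4 + V) (v(t, V) = -4 + (t + √(2 + 2))/((V - 1*1) + 5) = -4 + (t + √4)/((V - 1) + 5) = -4 + (t + 2)/((-1 + V) + 5) = -4 + (2 + t)/(4 + V))
0*v((3 + c(1))², -9) = 0*((-14 + (3 + 1²)² - 4*(-9))/(4 - 9)) = 0*((-14 + (3 + 1)² + 36)/(-5)) = 0*(-(-14 + 4² + 36)/5) = 0*(-(-14 + 16 + 36)/5) = 0*(-⅕*38) = 0*(-38/5) = 0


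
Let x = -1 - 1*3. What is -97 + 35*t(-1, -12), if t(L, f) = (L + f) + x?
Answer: -692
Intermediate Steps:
x = -4 (x = -1 - 3 = -4)
t(L, f) = -4 + L + f (t(L, f) = (L + f) - 4 = -4 + L + f)
-97 + 35*t(-1, -12) = -97 + 35*(-4 - 1 - 12) = -97 + 35*(-17) = -97 - 595 = -692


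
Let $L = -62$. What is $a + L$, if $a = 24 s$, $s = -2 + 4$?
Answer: $-14$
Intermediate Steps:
$s = 2$
$a = 48$ ($a = 24 \cdot 2 = 48$)
$a + L = 48 - 62 = -14$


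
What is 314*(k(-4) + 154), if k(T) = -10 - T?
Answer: 46472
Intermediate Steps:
314*(k(-4) + 154) = 314*((-10 - 1*(-4)) + 154) = 314*((-10 + 4) + 154) = 314*(-6 + 154) = 314*148 = 46472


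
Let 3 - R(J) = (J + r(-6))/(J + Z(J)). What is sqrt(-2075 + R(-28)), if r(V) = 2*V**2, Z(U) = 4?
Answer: I*sqrt(74526)/6 ≈ 45.499*I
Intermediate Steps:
R(J) = 3 - (72 + J)/(4 + J) (R(J) = 3 - (J + 2*(-6)**2)/(J + 4) = 3 - (J + 2*36)/(4 + J) = 3 - (J + 72)/(4 + J) = 3 - (72 + J)/(4 + J))
sqrt(-2075 + R(-28)) = sqrt(-2075 + 2*(-30 - 28)/(4 - 28)) = sqrt(-2075 + 2*(-58)/(-24)) = sqrt(-2075 + 2*(-1/24)*(-58)) = sqrt(-2075 + 29/6) = sqrt(-12421/6) = I*sqrt(74526)/6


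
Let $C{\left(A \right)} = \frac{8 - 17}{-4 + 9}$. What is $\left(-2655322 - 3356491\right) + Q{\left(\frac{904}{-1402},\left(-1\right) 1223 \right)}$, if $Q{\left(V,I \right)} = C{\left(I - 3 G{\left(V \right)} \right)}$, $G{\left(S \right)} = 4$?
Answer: $- \frac{30059074}{5} \approx -6.0118 \cdot 10^{6}$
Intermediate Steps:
$C{\left(A \right)} = - \frac{9}{5}$
$Q{\left(V,I \right)} = - \frac{9}{5}$
$\left(-2655322 - 3356491\right) + Q{\left(\frac{904}{-1402},\left(-1\right) 1223 \right)} = \left(-2655322 - 3356491\right) - \frac{9}{5} = -6011813 - \frac{9}{5} = - \frac{30059074}{5}$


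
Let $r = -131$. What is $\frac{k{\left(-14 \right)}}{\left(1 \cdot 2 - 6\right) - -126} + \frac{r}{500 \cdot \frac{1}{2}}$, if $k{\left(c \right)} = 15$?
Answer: $- \frac{3058}{7625} \approx -0.40105$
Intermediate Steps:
$\frac{k{\left(-14 \right)}}{\left(1 \cdot 2 - 6\right) - -126} + \frac{r}{500 \cdot \frac{1}{2}} = \frac{15}{\left(1 \cdot 2 - 6\right) - -126} - \frac{131}{500 \cdot \frac{1}{2}} = \frac{15}{\left(2 - 6\right) + 126} - \frac{131}{500 \cdot \frac{1}{2}} = \frac{15}{-4 + 126} - \frac{131}{250} = \frac{15}{122} - \frac{131}{250} = - \frac{3058}{7625}$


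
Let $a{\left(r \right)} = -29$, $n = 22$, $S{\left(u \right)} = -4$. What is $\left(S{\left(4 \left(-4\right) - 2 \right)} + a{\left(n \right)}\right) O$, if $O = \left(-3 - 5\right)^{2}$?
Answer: $-2112$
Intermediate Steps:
$O = 64$ ($O = \left(-8\right)^{2} = 64$)
$\left(S{\left(4 \left(-4\right) - 2 \right)} + a{\left(n \right)}\right) O = \left(-4 - 29\right) 64 = \left(-33\right) 64 = -2112$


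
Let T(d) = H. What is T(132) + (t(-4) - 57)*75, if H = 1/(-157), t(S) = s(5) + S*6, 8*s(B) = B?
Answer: -7571333/1256 ≈ -6028.1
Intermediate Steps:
s(B) = B/8
t(S) = 5/8 + 6*S (t(S) = (⅛)*5 + S*6 = 5/8 + 6*S)
H = -1/157 ≈ -0.0063694
T(d) = -1/157
T(132) + (t(-4) - 57)*75 = -1/157 + ((5/8 + 6*(-4)) - 57)*75 = -1/157 + ((5/8 - 24) - 57)*75 = -1/157 + (-187/8 - 57)*75 = -1/157 - 643/8*75 = -1/157 - 48225/8 = -7571333/1256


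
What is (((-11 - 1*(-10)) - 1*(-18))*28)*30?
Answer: 14280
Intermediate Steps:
(((-11 - 1*(-10)) - 1*(-18))*28)*30 = (((-11 + 10) + 18)*28)*30 = ((-1 + 18)*28)*30 = (17*28)*30 = 476*30 = 14280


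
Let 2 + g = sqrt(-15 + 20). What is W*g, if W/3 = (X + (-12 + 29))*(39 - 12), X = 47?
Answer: -10368 + 5184*sqrt(5) ≈ 1223.8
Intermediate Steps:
g = -2 + sqrt(5) (g = -2 + sqrt(-15 + 20) = -2 + sqrt(5) ≈ 0.23607)
W = 5184 (W = 3*((47 + (-12 + 29))*(39 - 12)) = 3*((47 + 17)*27) = 3*(64*27) = 3*1728 = 5184)
W*g = 5184*(-2 + sqrt(5)) = -10368 + 5184*sqrt(5)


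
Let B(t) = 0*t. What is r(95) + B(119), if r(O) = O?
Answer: 95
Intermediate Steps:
B(t) = 0
r(95) + B(119) = 95 + 0 = 95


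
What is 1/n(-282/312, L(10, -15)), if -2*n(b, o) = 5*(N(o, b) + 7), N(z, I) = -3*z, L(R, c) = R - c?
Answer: 1/170 ≈ 0.0058824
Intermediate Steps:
n(b, o) = -35/2 + 15*o/2 (n(b, o) = -5*(-3*o + 7)/2 = -5*(7 - 3*o)/2 = -(35 - 15*o)/2 = -35/2 + 15*o/2)
1/n(-282/312, L(10, -15)) = 1/(-35/2 + 15*(10 - 1*(-15))/2) = 1/(-35/2 + 15*(10 + 15)/2) = 1/(-35/2 + (15/2)*25) = 1/(-35/2 + 375/2) = 1/170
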